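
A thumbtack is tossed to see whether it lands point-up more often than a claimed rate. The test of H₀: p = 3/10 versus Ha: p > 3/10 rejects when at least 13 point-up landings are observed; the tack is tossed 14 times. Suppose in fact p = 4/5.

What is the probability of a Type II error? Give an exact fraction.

β = P(fail to reject H₀ | Ha true) = P(S ≤ 12 | p = 4/5), S ~ Binomial(14, 4/5).
Equivalently, β = 1 − P(S ≥ 13) = 4895556073/6103515625.

4895556073/6103515625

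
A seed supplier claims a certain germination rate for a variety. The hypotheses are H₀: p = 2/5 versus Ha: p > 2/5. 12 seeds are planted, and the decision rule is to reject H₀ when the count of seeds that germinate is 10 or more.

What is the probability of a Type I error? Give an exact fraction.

137216/48828125

α = P(reject H₀ | H₀ true) = P(S ≥ 10 | p = 2/5), with S ~ Binomial(12, 2/5).
Adding the binomial terms for j = 10 through 12 with p = 2/5 yields 137216/48828125.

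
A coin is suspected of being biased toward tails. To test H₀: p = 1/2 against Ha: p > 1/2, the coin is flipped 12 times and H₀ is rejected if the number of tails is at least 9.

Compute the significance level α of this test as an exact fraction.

299/4096

Under H₀, X ~ Binomial(12, 1/2), and α = P(X ≥ 9).
P(X ≥ 9) = [C(12,9) + C(12,10) + C(12,11) + C(12,12)] / 2^12 = (220 + 66 + 12 + 1) / 4096 = 299/4096.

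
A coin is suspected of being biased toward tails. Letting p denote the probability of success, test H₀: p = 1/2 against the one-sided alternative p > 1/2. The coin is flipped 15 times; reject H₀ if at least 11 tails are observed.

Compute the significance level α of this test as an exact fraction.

The Type I error probability is α = P(Y ≥ 11) computed under H₀, where Y ~ Binomial(15, 1/2).
Summing the upper tail: (1365 + 455 + 105 + 15 + 1) / 2^15 = 1941/32768.

1941/32768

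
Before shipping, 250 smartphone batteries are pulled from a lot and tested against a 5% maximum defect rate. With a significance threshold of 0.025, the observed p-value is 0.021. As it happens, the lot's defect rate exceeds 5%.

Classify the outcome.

The conventional null hypothesis is that the lot's defect rate is 5% (within specification).
Since p = 0.021 < α = 0.025, H₀ is rejected.
H₀ is false (actually the lot's defect rate exceeds 5%).
The decision matches the true state — no error.

No error — this is a correct decision.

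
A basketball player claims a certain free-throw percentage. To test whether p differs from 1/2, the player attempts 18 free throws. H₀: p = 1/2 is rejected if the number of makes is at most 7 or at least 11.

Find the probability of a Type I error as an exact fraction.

The significance level is the null-hypothesis probability of the rejection region {≤7} ∪ {≥11}.
By symmetry, α = 2·P(K ≤ 7) = 2·(1 + 18 + 153 + 816 + 3060 + 8568 + 18564 + 31824)/262144 = 126008/262144 = 15751/32768.

15751/32768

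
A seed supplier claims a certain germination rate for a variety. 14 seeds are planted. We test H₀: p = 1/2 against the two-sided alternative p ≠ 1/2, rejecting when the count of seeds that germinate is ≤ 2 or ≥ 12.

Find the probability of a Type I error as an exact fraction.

53/4096

α = P(X ≤ 2 or X ≥ 12 | p = 1/2), X ~ Binomial(14, 1/2).
By symmetry, α = 2·P(X ≤ 2) = 2·(1 + 14 + 91)/16384 = 212/16384 = 53/4096.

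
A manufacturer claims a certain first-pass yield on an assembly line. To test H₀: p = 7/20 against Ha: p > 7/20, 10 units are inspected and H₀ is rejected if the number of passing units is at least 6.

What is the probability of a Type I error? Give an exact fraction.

486062490487/5120000000000

Under H₀, K ~ Binomial(10, 7/20), and α = P(K ≥ 6).
P(K ≥ 6) = Σ_{j=6}^{10} C(10,j)·(7/20)^j·(13/20)^{10-j} = 486062490487/5120000000000.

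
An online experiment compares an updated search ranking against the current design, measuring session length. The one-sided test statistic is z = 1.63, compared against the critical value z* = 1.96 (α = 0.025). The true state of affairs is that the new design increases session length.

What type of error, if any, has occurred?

Type II error

The conventional null hypothesis is that the new design has no effect on session length.
Since z = 1.63 ≤ z* = 1.96, H₀ is not rejected.
H₀ is false (actually the new design increases session length).
Failing to reject a false H₀ is a Type II error.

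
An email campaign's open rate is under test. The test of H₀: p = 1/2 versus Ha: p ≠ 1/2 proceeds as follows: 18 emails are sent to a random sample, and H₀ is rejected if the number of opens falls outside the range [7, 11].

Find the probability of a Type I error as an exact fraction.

Under H₀, K ~ Binomial(18, 1/2); α is the probability of landing in either tail, P(K ≤ 6) + P(K ≥ 12).
By symmetry, α = 2·P(K ≤ 6) = 2·(1 + 18 + 153 + 816 + 3060 + 8568 + 18564)/262144 = 62360/262144 = 7795/32768.

7795/32768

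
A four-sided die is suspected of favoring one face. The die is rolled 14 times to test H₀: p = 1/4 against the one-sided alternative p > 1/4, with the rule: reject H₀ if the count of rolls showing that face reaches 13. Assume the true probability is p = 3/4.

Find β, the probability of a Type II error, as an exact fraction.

β = P(fail to reject H₀ | Ha true) = P(Y ≤ 12 | p = 3/4), Y ~ Binomial(14, 3/4).
Adding the binomial probabilities P(Y=0)+…+P(Y=12) at p = 3/4 gives 241331965/268435456.

241331965/268435456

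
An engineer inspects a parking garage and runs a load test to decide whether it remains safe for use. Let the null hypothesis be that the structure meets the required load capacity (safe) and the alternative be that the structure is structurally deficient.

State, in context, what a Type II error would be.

A Type II error would mean concluding that the structure meets the required load capacity (safe) (or at least failing to establish that the structure is structurally deficient) when in fact the structure is structurally deficient.

A Type II error is failing to reject H₀ when H₀ is false.
Here that means keeping the structure open when actually the structure is structurally deficient.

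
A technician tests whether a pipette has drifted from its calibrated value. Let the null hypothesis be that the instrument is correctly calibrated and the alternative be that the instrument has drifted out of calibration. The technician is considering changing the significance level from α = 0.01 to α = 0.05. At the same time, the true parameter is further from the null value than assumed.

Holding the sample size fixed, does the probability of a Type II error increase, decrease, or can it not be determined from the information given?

It decreases.

Relaxing α lowers the evidence threshold; under Ha, outcomes that previously fell short now trigger rejection. A larger true effect moves the Ha sampling distribution further from the H₀ critical value, making rejection more likely when Ha is true. Both changes push β in the same direction.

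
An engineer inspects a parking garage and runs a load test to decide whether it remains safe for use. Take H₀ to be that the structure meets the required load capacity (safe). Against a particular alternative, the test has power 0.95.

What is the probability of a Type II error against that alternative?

0.05

Power = 1 − β, so β = 1 − 0.95 = 0.05.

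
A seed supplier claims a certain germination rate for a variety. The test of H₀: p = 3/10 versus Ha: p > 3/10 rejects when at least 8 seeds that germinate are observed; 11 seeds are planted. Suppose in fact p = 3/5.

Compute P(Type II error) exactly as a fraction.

Under the alternative p = 3/5, S ~ Binomial(11, 3/5); β is the probability the test does not reject, P(S < 8).
Adding the binomial probabilities P(S=0)+…+P(S=7) at p = 3/5 gives 6872224/9765625.

6872224/9765625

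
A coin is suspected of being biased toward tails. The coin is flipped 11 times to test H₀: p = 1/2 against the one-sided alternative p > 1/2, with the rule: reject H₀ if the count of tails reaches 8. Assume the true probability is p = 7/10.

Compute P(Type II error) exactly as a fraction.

Under the alternative p = 7/10, S ~ Binomial(11, 7/10); β is the probability the test does not reject, P(S < 8).
Equivalently, β = 1 − P(S ≥ 8) = 1076094153/2500000000.

1076094153/2500000000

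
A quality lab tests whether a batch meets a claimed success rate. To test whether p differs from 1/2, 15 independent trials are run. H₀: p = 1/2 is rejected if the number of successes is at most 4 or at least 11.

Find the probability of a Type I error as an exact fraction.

1941/16384

α = P(K ≤ 4 or K ≥ 11 | p = 1/2), K ~ Binomial(15, 1/2).
By symmetry, α = 2·P(K ≤ 4) = 2·(1 + 15 + 105 + 455 + 1365)/32768 = 3882/32768 = 1941/16384.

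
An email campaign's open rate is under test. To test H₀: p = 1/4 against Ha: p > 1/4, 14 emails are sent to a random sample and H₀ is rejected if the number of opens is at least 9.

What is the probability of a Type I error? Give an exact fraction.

α = P(reject H₀ | H₀ true) = P(K ≥ 9 | p = 1/4), with K ~ Binomial(14, 1/4).
Adding the binomial terms for j = 9 through 14 with p = 1/4 yields 578257/268435456.

578257/268435456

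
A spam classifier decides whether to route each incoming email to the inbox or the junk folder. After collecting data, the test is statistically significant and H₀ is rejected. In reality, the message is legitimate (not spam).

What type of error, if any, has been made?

Type I error

The conventional null hypothesis here is that the message is legitimate (not spam).
H₀ was rejected, but H₀ is actually true.
Rejecting a true null hypothesis is a Type I error (false positive).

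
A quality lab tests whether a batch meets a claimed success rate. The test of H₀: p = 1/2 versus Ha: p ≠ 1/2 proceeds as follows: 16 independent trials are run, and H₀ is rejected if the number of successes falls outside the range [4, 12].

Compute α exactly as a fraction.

697/32768

Under H₀, Y ~ Binomial(16, 1/2); α is the probability of landing in either tail, P(Y ≤ 3) + P(Y ≥ 13).
By symmetry, α = 2·P(Y ≤ 3) = 2·(1 + 16 + 120 + 560)/65536 = 1394/65536 = 697/32768.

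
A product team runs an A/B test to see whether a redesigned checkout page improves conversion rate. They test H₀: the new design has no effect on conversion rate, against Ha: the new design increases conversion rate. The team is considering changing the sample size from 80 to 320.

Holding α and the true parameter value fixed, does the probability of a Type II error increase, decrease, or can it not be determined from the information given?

More data shrinks sampling variability; the test statistic under Ha concentrates further from the null value, making rejection more likely.

It decreases.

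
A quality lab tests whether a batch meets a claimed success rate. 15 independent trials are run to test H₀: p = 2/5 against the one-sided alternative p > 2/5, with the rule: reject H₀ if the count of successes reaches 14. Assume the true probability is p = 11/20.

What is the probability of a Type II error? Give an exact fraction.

16356278262148423407/16384000000000000000

A Type II error is failing to reject when Ha holds: with p = 11/20, β = P(Y ≤ 13).
Adding the binomial probabilities P(Y=0)+…+P(Y=13) at p = 11/20 gives 16356278262148423407/16384000000000000000.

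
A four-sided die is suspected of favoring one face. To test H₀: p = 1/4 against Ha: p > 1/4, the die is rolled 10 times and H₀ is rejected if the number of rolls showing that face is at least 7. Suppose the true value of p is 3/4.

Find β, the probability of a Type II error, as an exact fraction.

58753/262144

β = P(fail to reject H₀ | Ha true) = P(S ≤ 6 | p = 3/4), S ~ Binomial(10, 3/4).
Equivalently, β = 1 − P(S ≥ 7) = 58753/262144.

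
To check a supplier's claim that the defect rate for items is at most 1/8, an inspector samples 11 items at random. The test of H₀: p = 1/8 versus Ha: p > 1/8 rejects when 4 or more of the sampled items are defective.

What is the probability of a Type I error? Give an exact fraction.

The significance level is the probability, assuming p = 1/8, of seeing 4 or more defectives in 11 draws.
Via the complement, α = 1 − Σ_{j=0}^{3} C(11,j)(1/8)^j(7/8)^{11-j} = 41842445/1073741824.

41842445/1073741824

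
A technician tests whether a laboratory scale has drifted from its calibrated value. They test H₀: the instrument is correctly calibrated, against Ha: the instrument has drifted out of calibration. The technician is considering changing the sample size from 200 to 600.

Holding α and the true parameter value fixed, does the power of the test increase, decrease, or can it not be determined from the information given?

It increases.

Increasing n separates the H₀ and Ha sampling distributions, so under Ha fewer outcomes land in the acceptance region.
Since power = 1 − β and β decreases, power increases.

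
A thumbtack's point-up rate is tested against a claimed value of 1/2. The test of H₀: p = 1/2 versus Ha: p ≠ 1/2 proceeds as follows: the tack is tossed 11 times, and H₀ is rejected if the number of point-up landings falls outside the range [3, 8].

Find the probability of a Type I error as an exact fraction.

α = P(S ≤ 2 or S ≥ 9 | p = 1/2), S ~ Binomial(11, 1/2).
The two tails are symmetric, so α = 2·(1 + 11 + 55)/2^11 = 134/2048 = 67/1024.

67/1024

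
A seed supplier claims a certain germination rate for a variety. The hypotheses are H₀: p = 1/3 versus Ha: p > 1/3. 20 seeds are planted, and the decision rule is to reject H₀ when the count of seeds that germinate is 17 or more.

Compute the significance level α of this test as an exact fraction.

3307/1162261467

Under H₀, K ~ Binomial(20, 1/3), and α = P(K ≥ 17).
Adding the binomial terms for j = 17 through 20 with p = 1/3 yields 3307/1162261467.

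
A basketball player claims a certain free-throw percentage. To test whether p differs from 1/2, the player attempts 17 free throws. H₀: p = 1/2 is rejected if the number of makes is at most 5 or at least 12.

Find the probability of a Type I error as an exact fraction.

The significance level is the null-hypothesis probability of the rejection region {≤5} ∪ {≥12}.
Each tail has probability (1 + 17 + 136 + 680 + 2380 + 6188)/131072; doubling gives α = 18804/131072 = 4701/32768.

4701/32768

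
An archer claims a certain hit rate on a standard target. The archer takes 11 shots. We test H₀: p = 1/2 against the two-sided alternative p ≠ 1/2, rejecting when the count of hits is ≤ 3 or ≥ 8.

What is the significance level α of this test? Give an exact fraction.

Under H₀, S ~ Binomial(11, 1/2); α is the probability of landing in either tail, P(S ≤ 3) + P(S ≥ 8).
The two tails are symmetric, so α = 2·(1 + 11 + 55 + 165)/2^11 = 464/2048 = 29/128.

29/128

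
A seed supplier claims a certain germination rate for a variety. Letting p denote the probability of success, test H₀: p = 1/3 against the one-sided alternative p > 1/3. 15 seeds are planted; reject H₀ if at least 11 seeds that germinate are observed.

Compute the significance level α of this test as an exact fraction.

25931/14348907

α = P(reject H₀ | H₀ true) = P(Y ≥ 11 | p = 1/3), with Y ~ Binomial(15, 1/3).
P(Y ≥ 11) = Σ_{j=11}^{15} C(15,j)·(1/3)^j·(2/3)^{15-j} = 25931/14348907.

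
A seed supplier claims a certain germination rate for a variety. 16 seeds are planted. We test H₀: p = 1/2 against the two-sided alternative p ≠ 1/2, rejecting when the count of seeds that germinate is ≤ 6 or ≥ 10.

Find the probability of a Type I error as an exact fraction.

14893/32768

The significance level is the null-hypothesis probability of the rejection region {≤6} ∪ {≥10}.
The two tails are symmetric, so α = 2·(1 + 16 + 120 + 560 + 1820 + 4368 + 8008)/2^16 = 29786/65536 = 14893/32768.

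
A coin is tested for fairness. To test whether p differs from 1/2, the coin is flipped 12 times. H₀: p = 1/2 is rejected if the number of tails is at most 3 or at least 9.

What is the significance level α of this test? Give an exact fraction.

299/2048

α = P(K ≤ 3 or K ≥ 9 | p = 1/2), K ~ Binomial(12, 1/2).
By symmetry, α = 2·P(K ≤ 3) = 2·(1 + 12 + 66 + 220)/4096 = 598/4096 = 299/2048.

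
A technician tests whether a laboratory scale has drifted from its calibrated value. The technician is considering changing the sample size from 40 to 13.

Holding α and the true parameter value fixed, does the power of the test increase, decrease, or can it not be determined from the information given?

It decreases.

With less data the test statistic is noisier; under Ha, more outcomes land inside the acceptance region.
Since power = 1 − β and β increases, power decreases.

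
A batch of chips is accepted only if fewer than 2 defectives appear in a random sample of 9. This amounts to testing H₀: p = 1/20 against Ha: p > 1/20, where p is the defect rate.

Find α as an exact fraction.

The significance level is the probability, assuming p = 1/20, of seeing 2 or more defectives in 9 draws.
Computing the lower-tail complement: 1 − 118884941287/128000000000 = 9115058713/128000000000.

9115058713/128000000000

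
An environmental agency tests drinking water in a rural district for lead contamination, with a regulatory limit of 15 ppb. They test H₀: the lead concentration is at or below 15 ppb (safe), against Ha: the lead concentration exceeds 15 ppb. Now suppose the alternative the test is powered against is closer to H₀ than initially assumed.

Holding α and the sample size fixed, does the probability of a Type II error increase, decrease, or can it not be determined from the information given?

It increases.

A smaller true effect puts the Ha sampling distribution closer to H₀, so more of it falls in the non-rejection region.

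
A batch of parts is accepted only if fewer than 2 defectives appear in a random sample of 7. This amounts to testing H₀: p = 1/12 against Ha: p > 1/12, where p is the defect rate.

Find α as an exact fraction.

Under H₀, X ~ Binomial(7, 1/12); the Type I error rate is P(X ≥ 2).
Computing the lower-tail complement: 1 − 1771561/1990656 = 219095/1990656.

219095/1990656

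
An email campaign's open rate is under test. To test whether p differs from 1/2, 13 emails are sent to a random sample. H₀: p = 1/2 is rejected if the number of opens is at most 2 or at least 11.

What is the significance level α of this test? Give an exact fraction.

Under H₀, S ~ Binomial(13, 1/2); α is the probability of landing in either tail, P(S ≤ 2) + P(S ≥ 11).
Each tail has probability (1 + 13 + 78)/8192; doubling gives α = 184/8192 = 23/1024.

23/1024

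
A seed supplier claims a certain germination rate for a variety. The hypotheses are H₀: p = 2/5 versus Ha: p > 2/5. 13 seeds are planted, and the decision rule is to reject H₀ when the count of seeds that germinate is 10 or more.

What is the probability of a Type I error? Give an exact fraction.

1902592/244140625

α = P(reject H₀ | H₀ true) = P(K ≥ 10 | p = 2/5), with K ~ Binomial(13, 2/5).
Adding the binomial terms for j = 10 through 13 with p = 2/5 yields 1902592/244140625.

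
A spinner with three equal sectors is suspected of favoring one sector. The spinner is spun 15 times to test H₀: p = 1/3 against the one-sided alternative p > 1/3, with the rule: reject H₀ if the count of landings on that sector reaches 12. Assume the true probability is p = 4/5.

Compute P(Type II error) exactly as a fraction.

Under the alternative p = 4/5, K ~ Binomial(15, 4/5); β is the probability the test does not reject, P(K < 12).
Adding the binomial probabilities P(K=0)+…+P(K=11) at p = 4/5 gives 10737240461/30517578125.

10737240461/30517578125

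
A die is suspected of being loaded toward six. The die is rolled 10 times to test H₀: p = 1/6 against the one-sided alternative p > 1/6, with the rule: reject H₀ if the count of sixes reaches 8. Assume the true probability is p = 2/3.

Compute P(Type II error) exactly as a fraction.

β = P(fail to reject H₀ | Ha true) = P(S ≤ 7 | p = 2/3), S ~ Binomial(10, 2/3).
Equivalently, β = 1 − P(S ≥ 8) = 13795/19683.

13795/19683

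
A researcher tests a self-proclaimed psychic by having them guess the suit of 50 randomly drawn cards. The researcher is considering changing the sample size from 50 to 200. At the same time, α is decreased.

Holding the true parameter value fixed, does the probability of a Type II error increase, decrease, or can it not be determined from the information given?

Cannot be determined from the information given.

The first change alone would make β decrease; the second alone would make β increase. Which effect dominates depends on the magnitudes, which are not given.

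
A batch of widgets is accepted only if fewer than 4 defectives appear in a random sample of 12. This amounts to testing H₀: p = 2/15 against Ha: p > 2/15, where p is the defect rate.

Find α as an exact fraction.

α = P(reject H₀ | H₀ true) = P(X ≥ 4 | p = 2/15), X ~ Binomial(12, 2/15).
α = 1 − P(X ≤ 3) = 1 − 8091233021599/8649755859375 = 558522837776/8649755859375.

558522837776/8649755859375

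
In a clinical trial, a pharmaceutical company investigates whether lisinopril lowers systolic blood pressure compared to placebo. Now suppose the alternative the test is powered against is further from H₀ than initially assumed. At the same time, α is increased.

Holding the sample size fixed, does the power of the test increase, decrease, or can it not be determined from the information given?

The further the true parameter sits from the null value, the more of the Ha sampling distribution falls in the rejection region. Relaxing α lowers the evidence threshold; under Ha, outcomes that previously fell short now trigger rejection. Both changes push β in the same direction.
Since power = 1 − β and β decreases, power increases.

It increases.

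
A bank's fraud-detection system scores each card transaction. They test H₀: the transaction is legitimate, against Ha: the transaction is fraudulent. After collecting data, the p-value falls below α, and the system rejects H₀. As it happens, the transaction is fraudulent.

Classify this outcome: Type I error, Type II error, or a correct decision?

The test rejected a false H₀ — the decision matches the true state.

No error — this is a correct decision.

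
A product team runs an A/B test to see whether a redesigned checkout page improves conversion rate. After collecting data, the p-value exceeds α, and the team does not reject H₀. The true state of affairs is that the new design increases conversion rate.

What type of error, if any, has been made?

Type II error

The conventional null hypothesis here is that the new design has no effect on conversion rate.
H₀ was not rejected, but H₀ is actually false.
Failing to reject a false null hypothesis is a Type II error (false negative).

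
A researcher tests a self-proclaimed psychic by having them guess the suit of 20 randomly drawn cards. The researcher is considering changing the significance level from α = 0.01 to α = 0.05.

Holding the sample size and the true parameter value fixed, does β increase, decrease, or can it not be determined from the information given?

It decreases.

Relaxing α lowers the evidence threshold; under Ha, outcomes that previously fell short now trigger rejection.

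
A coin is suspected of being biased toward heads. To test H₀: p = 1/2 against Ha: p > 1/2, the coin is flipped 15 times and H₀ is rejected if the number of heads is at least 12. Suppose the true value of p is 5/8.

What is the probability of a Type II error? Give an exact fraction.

7681591069083/8796093022208

Under the alternative p = 5/8, S ~ Binomial(15, 5/8); β is the probability the test does not reject, P(S < 12).
Adding the binomial probabilities P(S=0)+…+P(S=11) at p = 5/8 gives 7681591069083/8796093022208.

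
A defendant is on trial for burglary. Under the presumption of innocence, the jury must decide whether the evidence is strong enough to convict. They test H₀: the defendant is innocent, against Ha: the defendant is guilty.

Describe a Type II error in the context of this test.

A Type II error is failing to reject H₀ when H₀ is false.
Here that means acquitting the defendant when actually the defendant is guilty.

A Type II error would mean concluding that the defendant is innocent (or at least failing to establish that the defendant is guilty) when in fact the defendant is guilty.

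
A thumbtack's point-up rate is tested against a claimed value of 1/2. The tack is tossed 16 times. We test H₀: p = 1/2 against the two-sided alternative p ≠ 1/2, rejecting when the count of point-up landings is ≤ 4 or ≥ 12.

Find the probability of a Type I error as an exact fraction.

α = P(X ≤ 4 or X ≥ 12 | p = 1/2), X ~ Binomial(16, 1/2).
Each tail has probability (1 + 16 + 120 + 560 + 1820)/65536; doubling gives α = 5034/65536 = 2517/32768.

2517/32768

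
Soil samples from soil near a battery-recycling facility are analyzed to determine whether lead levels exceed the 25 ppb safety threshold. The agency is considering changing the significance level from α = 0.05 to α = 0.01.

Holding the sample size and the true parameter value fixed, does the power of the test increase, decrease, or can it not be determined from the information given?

It decreases.

Tightening α shrinks the rejection region. When Ha holds, fewer sample outcomes clear the stricter threshold, so more fall in the acceptance region.
Since power = 1 − β and β increases, power decreases.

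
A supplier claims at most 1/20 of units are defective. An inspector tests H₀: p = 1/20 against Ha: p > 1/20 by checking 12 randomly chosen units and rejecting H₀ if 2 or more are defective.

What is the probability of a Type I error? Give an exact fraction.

Under H₀, Y ~ Binomial(12, 1/20); the Type I error rate is P(Y ≥ 2).
Computing the lower-tail complement: 1 − 3611198025844789/4096000000000000 = 484801974155211/4096000000000000.

484801974155211/4096000000000000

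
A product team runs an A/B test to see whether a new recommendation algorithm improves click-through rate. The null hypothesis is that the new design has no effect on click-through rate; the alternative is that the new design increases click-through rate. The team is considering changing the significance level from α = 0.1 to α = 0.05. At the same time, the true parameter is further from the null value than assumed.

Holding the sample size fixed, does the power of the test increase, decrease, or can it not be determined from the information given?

The first change alone would make β increase; the second alone would make β decrease. Which effect dominates depends on the magnitudes, which are not given.
Since power = 1 − β, the effect on power is likewise indeterminate.

Cannot be determined from the information given.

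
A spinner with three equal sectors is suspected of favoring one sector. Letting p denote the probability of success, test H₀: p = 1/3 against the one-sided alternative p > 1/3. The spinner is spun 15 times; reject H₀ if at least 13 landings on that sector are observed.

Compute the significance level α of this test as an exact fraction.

451/14348907

Under H₀, S ~ Binomial(15, 1/3), and α = P(S ≥ 13).
Summing C(15,j)(1/3)^j(2/3)^{15−j} for j = 13,…,15 gives 451/14348907.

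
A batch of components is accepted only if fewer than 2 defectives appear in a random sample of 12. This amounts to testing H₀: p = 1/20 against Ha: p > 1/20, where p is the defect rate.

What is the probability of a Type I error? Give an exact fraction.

484801974155211/4096000000000000

Under H₀, Y ~ Binomial(12, 1/20); the Type I error rate is P(Y ≥ 2).
Computing the lower-tail complement: 1 − 3611198025844789/4096000000000000 = 484801974155211/4096000000000000.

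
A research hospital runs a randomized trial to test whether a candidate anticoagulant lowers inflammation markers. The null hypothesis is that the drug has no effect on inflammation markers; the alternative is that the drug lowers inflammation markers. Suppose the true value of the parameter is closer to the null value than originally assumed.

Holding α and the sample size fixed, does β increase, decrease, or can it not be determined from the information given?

It increases.

A smaller true effect puts the Ha sampling distribution closer to H₀, so more of it falls in the non-rejection region.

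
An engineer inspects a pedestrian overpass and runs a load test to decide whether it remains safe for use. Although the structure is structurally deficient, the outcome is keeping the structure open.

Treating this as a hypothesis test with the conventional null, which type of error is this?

Type II error

The null hypothesis here is that the structure meets the required load capacity (safe).
'Keeping the structure open' corresponds to failing to reject H₀.
H₀ was not rejected but H₀ is false — a Type II error (false negative).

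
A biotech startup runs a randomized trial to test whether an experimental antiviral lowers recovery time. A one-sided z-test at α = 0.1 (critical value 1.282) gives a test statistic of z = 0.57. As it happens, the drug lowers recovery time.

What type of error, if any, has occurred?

Type II error

The conventional null hypothesis is that the drug has no effect on recovery time.
Since z = 0.57 ≤ z* = 1.282, H₀ is not rejected.
H₀ is false (actually the drug lowers recovery time).
Failing to reject a false H₀ is a Type II error.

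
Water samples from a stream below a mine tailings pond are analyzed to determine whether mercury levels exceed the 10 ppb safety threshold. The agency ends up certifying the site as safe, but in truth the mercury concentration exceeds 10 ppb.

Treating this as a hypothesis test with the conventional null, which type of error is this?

Type II error

The null hypothesis here is that the mercury concentration is at or below 10 ppb (safe).
'Certifying the site as safe' corresponds to failing to reject H₀.
H₀ was not rejected but H₀ is false — a Type II error (false negative).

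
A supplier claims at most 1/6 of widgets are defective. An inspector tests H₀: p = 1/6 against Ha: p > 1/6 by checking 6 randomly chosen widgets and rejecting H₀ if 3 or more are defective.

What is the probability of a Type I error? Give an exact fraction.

1453/23328

The significance level is the probability, assuming p = 1/6, of seeing 3 or more defectives in 6 draws.
Via the complement, α = 1 − Σ_{j=0}^{2} C(6,j)(1/6)^j(5/6)^{6-j} = 1453/23328.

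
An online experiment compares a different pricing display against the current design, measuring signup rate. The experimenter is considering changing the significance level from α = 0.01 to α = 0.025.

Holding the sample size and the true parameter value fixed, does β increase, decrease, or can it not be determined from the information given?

It decreases.

With a larger α the critical value moves toward the center, so more of the Ha sampling distribution lies in the rejection region.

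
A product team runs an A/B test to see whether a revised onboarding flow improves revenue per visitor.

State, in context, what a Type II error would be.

With the conventional null hypothesis that the new design has no effect on revenue per visitor:
A Type II error is failing to reject H₀ when H₀ is false.
Here that means keeping the current design when actually the new design increases revenue per visitor.

A Type II error would mean concluding that the new design has no effect on revenue per visitor (or at least failing to establish that the new design increases revenue per visitor) when in fact the new design increases revenue per visitor.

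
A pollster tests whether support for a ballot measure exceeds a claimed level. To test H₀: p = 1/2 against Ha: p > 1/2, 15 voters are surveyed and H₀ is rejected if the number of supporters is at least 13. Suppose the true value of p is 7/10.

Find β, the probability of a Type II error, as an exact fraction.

A Type II error is failing to reject when Ha holds: with p = 7/10, β = P(X ≤ 12).
Equivalently, β = 1 − P(X ≥ 13) = 873172285377237/1000000000000000.

873172285377237/1000000000000000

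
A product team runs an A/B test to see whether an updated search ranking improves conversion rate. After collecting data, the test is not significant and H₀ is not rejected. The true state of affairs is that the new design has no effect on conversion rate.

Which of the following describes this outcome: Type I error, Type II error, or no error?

The conventional null hypothesis here is that the new design has no effect on conversion rate.
The test retained a true H₀ — the decision matches the true state.

Neither — the decision is correct.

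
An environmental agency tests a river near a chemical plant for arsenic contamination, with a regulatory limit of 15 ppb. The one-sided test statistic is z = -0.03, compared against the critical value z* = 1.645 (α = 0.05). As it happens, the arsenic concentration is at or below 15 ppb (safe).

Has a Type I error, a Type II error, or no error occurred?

The conventional null hypothesis is that the arsenic concentration is at or below 15 ppb (safe).
Since z = -0.03 ≤ z* = 1.645, H₀ is not rejected.
H₀ is true (actually the arsenic concentration is at or below 15 ppb (safe)).
The decision matches the true state — no error.

Neither — the decision is correct.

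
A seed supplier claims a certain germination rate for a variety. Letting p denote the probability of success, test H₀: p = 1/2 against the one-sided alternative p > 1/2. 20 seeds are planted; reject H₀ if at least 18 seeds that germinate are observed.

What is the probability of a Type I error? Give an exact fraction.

211/1048576

Under H₀, K ~ Binomial(20, 1/2), and α = P(K ≥ 18).
Summing the upper tail: (190 + 20 + 1) / 2^20 = 211/1048576.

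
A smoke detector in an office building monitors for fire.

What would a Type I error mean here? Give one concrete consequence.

A Type I error would mean concluding that there is a fire when in fact there is no fire. Consequence: the building is evacuated for a false alarm, disrupting work.

With the conventional null hypothesis that there is no fire:
A Type I error is rejecting H₀ when H₀ is true.
Here that means sounding the alarm and evacuating the building when actually there is no fire.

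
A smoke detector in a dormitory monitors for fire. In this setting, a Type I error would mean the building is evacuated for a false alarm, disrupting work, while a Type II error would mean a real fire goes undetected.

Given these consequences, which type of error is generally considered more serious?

Type II error

The Type II consequence (a real fire goes undetected) is more severe than the Type I consequence (the building is evacuated for a false alarm, disrupting work).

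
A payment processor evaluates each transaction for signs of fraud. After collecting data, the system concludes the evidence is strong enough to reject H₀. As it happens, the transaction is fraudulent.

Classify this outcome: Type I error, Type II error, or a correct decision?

The conventional null hypothesis here is that the transaction is legitimate.
The test rejected a false H₀ — the decision matches the true state.

Neither — the decision is correct.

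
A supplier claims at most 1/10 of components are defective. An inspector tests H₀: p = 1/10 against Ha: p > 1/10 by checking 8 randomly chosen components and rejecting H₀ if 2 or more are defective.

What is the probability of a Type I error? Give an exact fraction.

The significance level is the probability, assuming p = 1/10, of seeing 2 or more defectives in 8 draws.
Computing the lower-tail complement: 1 − 81310473/100000000 = 18689527/100000000.

18689527/100000000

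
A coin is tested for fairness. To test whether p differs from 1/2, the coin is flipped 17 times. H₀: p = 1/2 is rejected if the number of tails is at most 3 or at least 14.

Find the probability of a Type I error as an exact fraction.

417/32768

Under H₀, Y ~ Binomial(17, 1/2); α is the probability of landing in either tail, P(Y ≤ 3) + P(Y ≥ 14).
Each tail has probability (1 + 17 + 136 + 680)/131072; doubling gives α = 1668/131072 = 417/32768.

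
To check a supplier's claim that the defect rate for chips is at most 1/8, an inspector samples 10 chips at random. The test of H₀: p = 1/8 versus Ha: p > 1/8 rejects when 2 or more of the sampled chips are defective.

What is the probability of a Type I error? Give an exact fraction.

The significance level is the probability, assuming p = 1/8, of seeing 2 or more defectives in 10 draws.
Via the complement, α = 1 − Σ_{j=0}^{1} C(10,j)(1/8)^j(7/8)^{10-j} = 387730505/1073741824.

387730505/1073741824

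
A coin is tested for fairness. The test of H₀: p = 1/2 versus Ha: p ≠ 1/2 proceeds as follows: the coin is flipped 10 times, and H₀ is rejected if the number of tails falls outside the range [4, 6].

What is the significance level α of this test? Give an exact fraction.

11/32

The significance level is the null-hypothesis probability of the rejection region {≤3} ∪ {≥7}.
By symmetry, α = 2·P(S ≤ 3) = 2·(1 + 10 + 45 + 120)/1024 = 352/1024 = 11/32.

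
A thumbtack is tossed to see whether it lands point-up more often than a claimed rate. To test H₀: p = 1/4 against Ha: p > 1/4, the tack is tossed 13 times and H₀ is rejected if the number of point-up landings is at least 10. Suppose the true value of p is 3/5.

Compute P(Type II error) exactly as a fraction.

202983472/244140625

A Type II error is failing to reject when Ha holds: with p = 3/5, β = P(S ≤ 9).
Equivalently, β = 1 − P(S ≥ 10) = 202983472/244140625.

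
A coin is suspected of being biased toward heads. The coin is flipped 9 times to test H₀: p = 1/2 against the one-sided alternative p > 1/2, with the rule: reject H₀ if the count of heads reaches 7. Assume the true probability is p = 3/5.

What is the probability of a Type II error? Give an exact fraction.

1500416/1953125

β = P(fail to reject H₀ | Ha true) = P(X ≤ 6 | p = 3/5), X ~ Binomial(9, 3/5).
Summing C(9,j)·(3/5)^j·(2/5)^{9-j} for j = 0..6 gives 1500416/1953125.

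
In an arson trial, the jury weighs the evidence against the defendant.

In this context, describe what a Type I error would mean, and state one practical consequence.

With the conventional null hypothesis that the defendant is innocent:
A Type I error is rejecting H₀ when H₀ is true.
Here that means convicting the defendant when actually the defendant is innocent.

A Type I error would mean concluding that the defendant is guilty when in fact the defendant is innocent. Consequence: an innocent person is convicted and punished.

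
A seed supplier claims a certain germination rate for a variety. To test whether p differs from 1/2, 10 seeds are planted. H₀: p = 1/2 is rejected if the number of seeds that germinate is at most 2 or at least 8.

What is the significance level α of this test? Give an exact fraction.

7/64

Under H₀, X ~ Binomial(10, 1/2); α is the probability of landing in either tail, P(X ≤ 2) + P(X ≥ 8).
The two tails are symmetric, so α = 2·(1 + 10 + 45)/2^10 = 112/1024 = 7/64.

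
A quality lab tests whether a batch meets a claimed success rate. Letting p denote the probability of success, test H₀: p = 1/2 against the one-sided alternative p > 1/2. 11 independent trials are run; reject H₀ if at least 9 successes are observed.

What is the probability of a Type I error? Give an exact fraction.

α = P(reject H₀ | H₀ true) = P(Y ≥ 9 | p = 1/2), with Y ~ Binomial(11, 1/2).
Summing the upper tail: (55 + 11 + 1) / 2^11 = 67/2048.

67/2048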